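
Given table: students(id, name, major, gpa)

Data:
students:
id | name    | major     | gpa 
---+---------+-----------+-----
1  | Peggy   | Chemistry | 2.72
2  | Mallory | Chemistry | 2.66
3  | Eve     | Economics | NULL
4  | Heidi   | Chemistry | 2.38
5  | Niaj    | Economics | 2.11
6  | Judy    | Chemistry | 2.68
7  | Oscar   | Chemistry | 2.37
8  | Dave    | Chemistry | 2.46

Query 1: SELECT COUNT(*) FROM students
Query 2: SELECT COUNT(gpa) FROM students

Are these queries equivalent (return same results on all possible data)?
No, not equivalent

Query 1 returns: [(8,)]
Query 2 returns: [(7,)]

Reason: COUNT(*) includes NULLs, COUNT(column) excludes them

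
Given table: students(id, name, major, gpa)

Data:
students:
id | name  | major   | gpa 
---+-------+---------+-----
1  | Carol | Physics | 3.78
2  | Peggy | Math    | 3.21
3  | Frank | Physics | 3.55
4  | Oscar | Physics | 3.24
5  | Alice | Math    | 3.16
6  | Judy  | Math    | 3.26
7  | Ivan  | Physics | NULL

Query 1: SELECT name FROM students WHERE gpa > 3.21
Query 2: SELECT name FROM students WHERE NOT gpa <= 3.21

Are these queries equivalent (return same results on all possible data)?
Yes, equivalent

Both queries return: [('Carol',), ('Frank',), ('Judy',), ('Oscar',)]

Reason: Both filter gpa > 3.21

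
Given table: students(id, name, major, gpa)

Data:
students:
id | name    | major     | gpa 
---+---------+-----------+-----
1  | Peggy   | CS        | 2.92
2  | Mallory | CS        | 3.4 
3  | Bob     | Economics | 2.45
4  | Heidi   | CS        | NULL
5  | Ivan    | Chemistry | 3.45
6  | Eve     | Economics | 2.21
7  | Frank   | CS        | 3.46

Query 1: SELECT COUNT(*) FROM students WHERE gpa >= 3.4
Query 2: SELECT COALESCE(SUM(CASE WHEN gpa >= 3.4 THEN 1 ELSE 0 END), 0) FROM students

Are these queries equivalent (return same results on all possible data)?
Yes, equivalent

Both queries return: [(3,)]

Reason: COUNT with WHERE vs conditional SUM (COALESCE handles empty-table NULL)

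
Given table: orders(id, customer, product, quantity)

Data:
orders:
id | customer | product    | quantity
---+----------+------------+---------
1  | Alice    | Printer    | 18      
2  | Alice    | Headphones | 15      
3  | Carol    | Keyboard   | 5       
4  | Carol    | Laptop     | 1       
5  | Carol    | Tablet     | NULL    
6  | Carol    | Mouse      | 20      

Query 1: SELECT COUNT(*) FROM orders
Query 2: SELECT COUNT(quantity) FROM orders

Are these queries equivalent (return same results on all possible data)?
No, not equivalent

Query 1 returns: [(6,)]
Query 2 returns: [(5,)]

Reason: COUNT(*) includes NULLs, COUNT(column) excludes them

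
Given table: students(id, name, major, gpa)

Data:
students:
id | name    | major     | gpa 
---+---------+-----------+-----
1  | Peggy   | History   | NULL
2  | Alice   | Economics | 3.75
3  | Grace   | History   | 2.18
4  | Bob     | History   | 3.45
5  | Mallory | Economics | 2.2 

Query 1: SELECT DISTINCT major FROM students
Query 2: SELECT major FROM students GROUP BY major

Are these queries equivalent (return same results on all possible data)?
Yes, equivalent

Both queries return: [('Economics',), ('History',)]

Reason: Both get unique majors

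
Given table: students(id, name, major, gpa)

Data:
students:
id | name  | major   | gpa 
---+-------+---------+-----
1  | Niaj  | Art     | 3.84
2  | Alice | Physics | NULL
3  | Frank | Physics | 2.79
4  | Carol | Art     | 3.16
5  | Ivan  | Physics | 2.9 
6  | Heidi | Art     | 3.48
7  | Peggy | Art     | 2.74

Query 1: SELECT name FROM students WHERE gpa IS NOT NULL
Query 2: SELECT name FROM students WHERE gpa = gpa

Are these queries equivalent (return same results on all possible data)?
Yes, equivalent

Both queries return: [('Carol',), ('Frank',), ('Heidi',), ('Ivan',), ('Niaj',), ('Peggy',)]

Reason: IS NOT NULL vs self-equality (both exclude NULLs)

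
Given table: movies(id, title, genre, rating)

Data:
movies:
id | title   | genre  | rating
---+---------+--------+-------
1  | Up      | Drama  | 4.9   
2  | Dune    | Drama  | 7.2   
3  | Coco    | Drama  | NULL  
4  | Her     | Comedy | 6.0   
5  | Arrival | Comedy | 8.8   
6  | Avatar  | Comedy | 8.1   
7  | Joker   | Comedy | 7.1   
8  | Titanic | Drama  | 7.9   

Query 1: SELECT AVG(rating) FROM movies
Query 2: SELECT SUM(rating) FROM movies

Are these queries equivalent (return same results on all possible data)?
No, not equivalent

Query 1 returns: [(7.142857142857143,)]
Query 2 returns: [(50.0,)]

Reason: AVG vs SUM give different aggregate values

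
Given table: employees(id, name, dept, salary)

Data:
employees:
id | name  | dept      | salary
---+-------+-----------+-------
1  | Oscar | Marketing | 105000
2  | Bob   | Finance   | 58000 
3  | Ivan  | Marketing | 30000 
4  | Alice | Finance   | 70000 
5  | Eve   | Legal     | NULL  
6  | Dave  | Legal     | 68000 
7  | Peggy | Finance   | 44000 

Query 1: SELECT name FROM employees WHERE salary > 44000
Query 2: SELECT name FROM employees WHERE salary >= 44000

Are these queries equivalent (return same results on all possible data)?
No, not equivalent

Query 1 returns: [('Oscar',), ('Bob',), ('Alice',), ('Dave',)]
Query 2 returns: [('Oscar',), ('Bob',), ('Alice',), ('Dave',), ('Peggy',)]

Reason: > vs >= gives different results when salary = 44000 exists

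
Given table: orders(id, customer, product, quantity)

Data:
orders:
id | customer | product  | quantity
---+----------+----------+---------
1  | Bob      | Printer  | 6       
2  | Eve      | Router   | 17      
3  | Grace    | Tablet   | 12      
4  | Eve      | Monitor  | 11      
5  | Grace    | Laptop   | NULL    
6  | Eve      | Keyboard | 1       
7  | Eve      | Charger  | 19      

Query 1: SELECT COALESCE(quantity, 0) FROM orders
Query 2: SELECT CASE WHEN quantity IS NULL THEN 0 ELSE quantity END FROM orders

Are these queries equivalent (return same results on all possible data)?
Yes, equivalent

Both queries return: [(0,), (1,), (6,), (11,), (12,), (17,), (19,)]

Reason: COALESCE vs CASE for NULL handling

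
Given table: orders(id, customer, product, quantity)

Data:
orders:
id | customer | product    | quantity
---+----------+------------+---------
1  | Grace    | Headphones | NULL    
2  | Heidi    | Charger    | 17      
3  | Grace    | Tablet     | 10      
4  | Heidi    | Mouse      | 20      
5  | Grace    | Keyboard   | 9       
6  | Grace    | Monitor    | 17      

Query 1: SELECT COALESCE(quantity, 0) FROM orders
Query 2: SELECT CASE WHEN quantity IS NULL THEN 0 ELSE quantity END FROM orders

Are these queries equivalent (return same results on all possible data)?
Yes, equivalent

Both queries return: [(0,), (9,), (10,), (17,), (17,), (20,)]

Reason: COALESCE vs CASE for NULL handling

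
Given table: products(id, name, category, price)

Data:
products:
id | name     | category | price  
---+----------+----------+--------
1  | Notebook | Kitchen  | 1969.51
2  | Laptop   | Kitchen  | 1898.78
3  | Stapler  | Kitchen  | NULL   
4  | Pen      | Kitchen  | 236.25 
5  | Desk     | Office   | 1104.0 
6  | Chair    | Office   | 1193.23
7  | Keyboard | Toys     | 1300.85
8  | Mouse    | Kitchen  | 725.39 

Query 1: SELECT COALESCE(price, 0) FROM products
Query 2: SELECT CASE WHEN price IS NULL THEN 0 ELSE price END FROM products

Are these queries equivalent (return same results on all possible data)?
Yes, equivalent

Both queries return: [(0,), (236.25,), (725.39,), (1104.0,), (1193.23,), (1300.85,), (1898.78,), (1969.51,)]

Reason: COALESCE vs CASE for NULL handling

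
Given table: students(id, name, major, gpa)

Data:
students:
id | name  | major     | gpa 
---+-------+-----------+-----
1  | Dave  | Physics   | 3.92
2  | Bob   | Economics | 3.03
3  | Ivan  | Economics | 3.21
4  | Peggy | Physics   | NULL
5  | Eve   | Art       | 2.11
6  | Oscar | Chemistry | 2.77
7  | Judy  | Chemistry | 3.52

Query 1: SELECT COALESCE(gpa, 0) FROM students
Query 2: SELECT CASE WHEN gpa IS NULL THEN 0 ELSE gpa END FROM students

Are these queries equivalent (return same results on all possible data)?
Yes, equivalent

Both queries return: [(0,), (2.11,), (2.77,), (3.03,), (3.21,), (3.52,), (3.92,)]

Reason: COALESCE vs CASE for NULL handling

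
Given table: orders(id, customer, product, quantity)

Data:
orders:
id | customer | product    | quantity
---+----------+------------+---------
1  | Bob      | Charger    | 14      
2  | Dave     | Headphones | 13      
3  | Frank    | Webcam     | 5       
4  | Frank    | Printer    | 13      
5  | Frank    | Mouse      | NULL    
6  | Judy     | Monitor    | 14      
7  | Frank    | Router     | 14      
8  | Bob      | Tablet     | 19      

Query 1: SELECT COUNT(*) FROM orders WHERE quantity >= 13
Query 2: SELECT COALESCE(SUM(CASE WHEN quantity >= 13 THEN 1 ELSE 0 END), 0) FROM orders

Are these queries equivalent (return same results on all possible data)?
Yes, equivalent

Both queries return: [(6,)]

Reason: COUNT with WHERE vs conditional SUM (COALESCE handles empty-table NULL)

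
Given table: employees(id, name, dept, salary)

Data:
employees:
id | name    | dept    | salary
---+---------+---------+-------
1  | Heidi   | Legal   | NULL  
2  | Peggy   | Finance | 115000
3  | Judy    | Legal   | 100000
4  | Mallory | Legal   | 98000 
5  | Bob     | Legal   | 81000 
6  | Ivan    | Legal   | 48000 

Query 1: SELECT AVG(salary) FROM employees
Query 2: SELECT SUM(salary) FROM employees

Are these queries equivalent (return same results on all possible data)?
No, not equivalent

Query 1 returns: [(88400.0,)]
Query 2 returns: [(442000,)]

Reason: AVG vs SUM give different aggregate values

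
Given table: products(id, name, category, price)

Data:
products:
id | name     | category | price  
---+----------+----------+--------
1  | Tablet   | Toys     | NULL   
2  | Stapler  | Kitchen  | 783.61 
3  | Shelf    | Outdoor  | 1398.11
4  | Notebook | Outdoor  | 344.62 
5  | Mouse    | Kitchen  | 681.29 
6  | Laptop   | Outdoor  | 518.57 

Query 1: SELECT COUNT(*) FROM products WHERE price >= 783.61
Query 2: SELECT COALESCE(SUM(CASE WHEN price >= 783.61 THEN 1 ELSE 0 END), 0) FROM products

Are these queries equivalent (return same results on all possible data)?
Yes, equivalent

Both queries return: [(2,)]

Reason: COUNT with WHERE vs conditional SUM (COALESCE handles empty-table NULL)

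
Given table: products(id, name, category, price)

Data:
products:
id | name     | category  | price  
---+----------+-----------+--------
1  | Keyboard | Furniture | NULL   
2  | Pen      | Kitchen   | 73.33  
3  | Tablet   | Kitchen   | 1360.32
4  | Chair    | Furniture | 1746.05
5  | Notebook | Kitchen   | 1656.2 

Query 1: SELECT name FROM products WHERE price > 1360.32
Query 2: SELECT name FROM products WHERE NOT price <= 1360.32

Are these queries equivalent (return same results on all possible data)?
Yes, equivalent

Both queries return: [('Chair',), ('Notebook',)]

Reason: Both filter price > 1360.32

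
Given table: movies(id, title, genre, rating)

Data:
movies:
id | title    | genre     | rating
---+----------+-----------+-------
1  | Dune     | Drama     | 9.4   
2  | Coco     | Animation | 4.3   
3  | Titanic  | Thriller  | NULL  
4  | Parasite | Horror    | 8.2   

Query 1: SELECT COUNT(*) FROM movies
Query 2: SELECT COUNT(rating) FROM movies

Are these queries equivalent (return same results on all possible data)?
No, not equivalent

Query 1 returns: [(4,)]
Query 2 returns: [(3,)]

Reason: COUNT(*) includes NULLs, COUNT(column) excludes them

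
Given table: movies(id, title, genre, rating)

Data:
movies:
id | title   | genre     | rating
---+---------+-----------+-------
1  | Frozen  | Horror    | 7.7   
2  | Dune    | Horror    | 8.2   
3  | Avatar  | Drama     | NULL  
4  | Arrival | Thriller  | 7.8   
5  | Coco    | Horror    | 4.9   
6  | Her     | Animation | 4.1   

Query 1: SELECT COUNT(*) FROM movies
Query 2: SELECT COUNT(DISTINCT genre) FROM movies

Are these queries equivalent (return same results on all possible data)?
No, not equivalent

Query 1 returns: [(6,)]
Query 2 returns: [(4,)]

Reason: COUNT(*) counts rows, COUNT(DISTINCT genre) counts unique genres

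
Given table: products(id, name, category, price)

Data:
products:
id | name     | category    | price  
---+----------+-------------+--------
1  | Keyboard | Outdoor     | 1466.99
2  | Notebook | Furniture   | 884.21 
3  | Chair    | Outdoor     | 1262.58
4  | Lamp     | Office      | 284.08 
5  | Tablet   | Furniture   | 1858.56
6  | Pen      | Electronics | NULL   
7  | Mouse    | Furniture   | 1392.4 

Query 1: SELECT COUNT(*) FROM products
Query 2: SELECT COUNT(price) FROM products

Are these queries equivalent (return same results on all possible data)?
No, not equivalent

Query 1 returns: [(7,)]
Query 2 returns: [(6,)]

Reason: COUNT(*) includes NULLs, COUNT(column) excludes them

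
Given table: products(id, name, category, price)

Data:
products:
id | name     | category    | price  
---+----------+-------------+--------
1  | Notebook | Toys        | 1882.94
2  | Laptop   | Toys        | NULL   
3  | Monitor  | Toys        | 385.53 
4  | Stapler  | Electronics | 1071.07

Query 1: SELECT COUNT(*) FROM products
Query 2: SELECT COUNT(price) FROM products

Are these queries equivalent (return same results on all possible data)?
No, not equivalent

Query 1 returns: [(4,)]
Query 2 returns: [(3,)]

Reason: COUNT(*) includes NULLs, COUNT(column) excludes them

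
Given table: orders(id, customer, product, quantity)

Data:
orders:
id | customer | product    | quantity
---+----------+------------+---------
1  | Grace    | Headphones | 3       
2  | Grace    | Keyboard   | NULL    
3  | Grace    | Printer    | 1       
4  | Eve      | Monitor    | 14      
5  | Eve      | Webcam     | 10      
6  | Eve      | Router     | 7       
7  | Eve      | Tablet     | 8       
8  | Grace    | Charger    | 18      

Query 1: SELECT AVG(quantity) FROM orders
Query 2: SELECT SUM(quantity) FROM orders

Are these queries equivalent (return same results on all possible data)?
No, not equivalent

Query 1 returns: [(8.714285714285714,)]
Query 2 returns: [(61,)]

Reason: AVG vs SUM give different aggregate values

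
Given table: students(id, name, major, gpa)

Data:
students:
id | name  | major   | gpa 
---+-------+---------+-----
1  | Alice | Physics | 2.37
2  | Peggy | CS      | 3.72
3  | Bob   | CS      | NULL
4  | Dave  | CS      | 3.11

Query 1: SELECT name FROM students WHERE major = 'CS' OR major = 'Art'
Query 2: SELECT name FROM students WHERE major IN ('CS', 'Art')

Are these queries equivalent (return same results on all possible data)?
Yes, equivalent

Both queries return: [('Bob',), ('Dave',), ('Peggy',)]

Reason: OR vs IN are equivalent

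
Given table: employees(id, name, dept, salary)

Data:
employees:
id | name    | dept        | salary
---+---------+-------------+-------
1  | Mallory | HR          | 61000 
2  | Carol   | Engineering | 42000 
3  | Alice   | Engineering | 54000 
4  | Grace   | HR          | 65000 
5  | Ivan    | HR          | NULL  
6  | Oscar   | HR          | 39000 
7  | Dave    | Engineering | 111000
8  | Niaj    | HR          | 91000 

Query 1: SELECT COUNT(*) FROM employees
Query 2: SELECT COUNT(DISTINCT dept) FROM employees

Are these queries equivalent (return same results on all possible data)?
No, not equivalent

Query 1 returns: [(8,)]
Query 2 returns: [(2,)]

Reason: COUNT(*) counts rows, COUNT(DISTINCT dept) counts unique depts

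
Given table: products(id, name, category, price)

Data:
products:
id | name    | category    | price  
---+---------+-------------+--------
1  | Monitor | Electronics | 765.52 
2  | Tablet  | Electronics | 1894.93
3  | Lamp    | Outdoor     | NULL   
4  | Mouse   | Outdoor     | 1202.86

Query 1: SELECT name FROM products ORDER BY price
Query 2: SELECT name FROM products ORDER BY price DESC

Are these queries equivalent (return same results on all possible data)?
No, not equivalent

Query 1 returns: [('Lamp',), ('Monitor',), ('Mouse',), ('Tablet',)]
Query 2 returns: [('Tablet',), ('Mouse',), ('Monitor',), ('Lamp',)]

Reason: ASC vs DESC gives opposite ordering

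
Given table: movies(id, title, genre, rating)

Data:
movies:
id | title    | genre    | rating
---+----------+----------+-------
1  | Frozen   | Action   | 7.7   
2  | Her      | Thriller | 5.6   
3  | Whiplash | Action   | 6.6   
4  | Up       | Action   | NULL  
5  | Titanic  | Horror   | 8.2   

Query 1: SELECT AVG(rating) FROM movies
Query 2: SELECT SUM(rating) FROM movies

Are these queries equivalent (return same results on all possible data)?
No, not equivalent

Query 1 returns: [(7.0249999999999995,)]
Query 2 returns: [(28.099999999999998,)]

Reason: AVG vs SUM give different aggregate values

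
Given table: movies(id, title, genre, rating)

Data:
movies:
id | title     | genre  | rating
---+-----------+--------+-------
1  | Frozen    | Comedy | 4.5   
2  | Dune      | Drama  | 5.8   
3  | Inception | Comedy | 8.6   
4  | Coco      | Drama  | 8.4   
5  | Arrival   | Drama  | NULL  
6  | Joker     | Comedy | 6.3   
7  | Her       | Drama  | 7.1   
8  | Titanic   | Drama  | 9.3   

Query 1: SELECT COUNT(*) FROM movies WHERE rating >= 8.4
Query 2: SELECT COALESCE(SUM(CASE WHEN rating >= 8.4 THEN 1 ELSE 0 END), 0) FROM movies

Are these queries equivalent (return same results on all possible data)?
Yes, equivalent

Both queries return: [(3,)]

Reason: COUNT with WHERE vs conditional SUM (COALESCE handles empty-table NULL)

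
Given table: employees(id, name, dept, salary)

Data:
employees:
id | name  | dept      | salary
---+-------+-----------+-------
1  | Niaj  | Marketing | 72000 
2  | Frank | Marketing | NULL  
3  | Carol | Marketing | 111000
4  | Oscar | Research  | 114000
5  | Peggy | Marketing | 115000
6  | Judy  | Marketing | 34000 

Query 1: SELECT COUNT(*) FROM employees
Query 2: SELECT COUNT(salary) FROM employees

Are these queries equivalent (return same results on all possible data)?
No, not equivalent

Query 1 returns: [(6,)]
Query 2 returns: [(5,)]

Reason: COUNT(*) includes NULLs, COUNT(column) excludes them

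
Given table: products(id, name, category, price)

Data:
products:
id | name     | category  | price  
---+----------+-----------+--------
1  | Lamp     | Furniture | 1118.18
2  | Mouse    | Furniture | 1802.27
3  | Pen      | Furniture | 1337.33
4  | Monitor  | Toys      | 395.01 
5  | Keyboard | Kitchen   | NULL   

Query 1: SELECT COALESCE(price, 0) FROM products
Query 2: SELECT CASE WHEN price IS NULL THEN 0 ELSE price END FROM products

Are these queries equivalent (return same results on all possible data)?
Yes, equivalent

Both queries return: [(0,), (395.01,), (1118.18,), (1337.33,), (1802.27,)]

Reason: COALESCE vs CASE for NULL handling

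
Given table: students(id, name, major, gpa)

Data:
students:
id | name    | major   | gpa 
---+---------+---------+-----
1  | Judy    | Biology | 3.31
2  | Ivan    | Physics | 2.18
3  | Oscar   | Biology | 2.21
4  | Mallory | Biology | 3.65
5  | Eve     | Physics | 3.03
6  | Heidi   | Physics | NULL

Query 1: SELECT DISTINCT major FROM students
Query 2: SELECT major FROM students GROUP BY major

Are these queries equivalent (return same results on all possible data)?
Yes, equivalent

Both queries return: [('Biology',), ('Physics',)]

Reason: Both get unique majors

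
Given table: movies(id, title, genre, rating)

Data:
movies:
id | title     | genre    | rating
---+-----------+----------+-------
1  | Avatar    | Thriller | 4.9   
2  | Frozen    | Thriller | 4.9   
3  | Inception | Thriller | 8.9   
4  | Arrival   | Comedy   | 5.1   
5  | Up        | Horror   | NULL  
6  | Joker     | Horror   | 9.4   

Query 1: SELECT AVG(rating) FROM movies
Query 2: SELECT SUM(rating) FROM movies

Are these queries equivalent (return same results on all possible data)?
No, not equivalent

Query 1 returns: [(6.640000000000001,)]
Query 2 returns: [(33.2,)]

Reason: AVG vs SUM give different aggregate values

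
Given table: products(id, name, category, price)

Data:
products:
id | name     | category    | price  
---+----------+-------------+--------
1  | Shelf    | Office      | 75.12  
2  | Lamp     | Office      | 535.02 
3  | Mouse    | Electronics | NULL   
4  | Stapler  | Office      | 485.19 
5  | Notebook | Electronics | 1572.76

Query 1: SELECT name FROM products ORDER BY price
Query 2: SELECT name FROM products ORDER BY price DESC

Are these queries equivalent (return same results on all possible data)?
No, not equivalent

Query 1 returns: [('Mouse',), ('Shelf',), ('Stapler',), ('Lamp',), ('Notebook',)]
Query 2 returns: [('Notebook',), ('Lamp',), ('Stapler',), ('Shelf',), ('Mouse',)]

Reason: ASC vs DESC gives opposite ordering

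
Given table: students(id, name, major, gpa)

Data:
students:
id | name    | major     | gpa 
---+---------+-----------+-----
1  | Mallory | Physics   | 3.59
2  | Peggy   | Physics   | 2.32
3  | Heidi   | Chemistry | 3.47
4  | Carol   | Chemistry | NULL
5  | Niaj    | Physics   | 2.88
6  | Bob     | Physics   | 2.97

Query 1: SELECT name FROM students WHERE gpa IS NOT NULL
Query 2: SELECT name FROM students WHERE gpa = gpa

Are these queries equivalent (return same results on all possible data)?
Yes, equivalent

Both queries return: [('Bob',), ('Heidi',), ('Mallory',), ('Niaj',), ('Peggy',)]

Reason: IS NOT NULL vs self-equality (both exclude NULLs)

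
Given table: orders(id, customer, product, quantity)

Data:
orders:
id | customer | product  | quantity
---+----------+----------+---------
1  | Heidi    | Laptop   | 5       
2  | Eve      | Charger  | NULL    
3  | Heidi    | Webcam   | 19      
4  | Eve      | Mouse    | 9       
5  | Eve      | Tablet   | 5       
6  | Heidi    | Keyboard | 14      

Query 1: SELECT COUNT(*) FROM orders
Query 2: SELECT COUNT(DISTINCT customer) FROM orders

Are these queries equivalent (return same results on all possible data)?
No, not equivalent

Query 1 returns: [(6,)]
Query 2 returns: [(2,)]

Reason: COUNT(*) counts rows, COUNT(DISTINCT customer) counts unique customers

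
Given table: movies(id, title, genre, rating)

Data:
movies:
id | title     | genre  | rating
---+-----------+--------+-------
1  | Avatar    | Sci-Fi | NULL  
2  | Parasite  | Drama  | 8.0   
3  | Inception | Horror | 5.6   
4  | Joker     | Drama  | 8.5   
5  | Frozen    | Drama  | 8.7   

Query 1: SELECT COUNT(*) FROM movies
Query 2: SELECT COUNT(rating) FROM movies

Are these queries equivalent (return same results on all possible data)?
No, not equivalent

Query 1 returns: [(5,)]
Query 2 returns: [(4,)]

Reason: COUNT(*) includes NULLs, COUNT(column) excludes them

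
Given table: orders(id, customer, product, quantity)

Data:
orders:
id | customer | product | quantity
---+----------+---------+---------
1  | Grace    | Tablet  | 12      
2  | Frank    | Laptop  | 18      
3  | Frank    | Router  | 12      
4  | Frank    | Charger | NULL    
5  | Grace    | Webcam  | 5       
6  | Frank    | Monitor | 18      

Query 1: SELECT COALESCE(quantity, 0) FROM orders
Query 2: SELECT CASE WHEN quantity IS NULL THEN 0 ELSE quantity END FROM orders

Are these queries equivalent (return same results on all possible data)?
Yes, equivalent

Both queries return: [(0,), (5,), (12,), (12,), (18,), (18,)]

Reason: COALESCE vs CASE for NULL handling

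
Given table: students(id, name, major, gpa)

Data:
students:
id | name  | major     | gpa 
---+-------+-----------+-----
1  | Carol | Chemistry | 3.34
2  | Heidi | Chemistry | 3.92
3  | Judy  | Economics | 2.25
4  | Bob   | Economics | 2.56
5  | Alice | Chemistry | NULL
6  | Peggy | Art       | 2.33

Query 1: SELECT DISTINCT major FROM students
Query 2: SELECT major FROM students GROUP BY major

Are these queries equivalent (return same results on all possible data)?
Yes, equivalent

Both queries return: [('Art',), ('Chemistry',), ('Economics',)]

Reason: Both get unique majors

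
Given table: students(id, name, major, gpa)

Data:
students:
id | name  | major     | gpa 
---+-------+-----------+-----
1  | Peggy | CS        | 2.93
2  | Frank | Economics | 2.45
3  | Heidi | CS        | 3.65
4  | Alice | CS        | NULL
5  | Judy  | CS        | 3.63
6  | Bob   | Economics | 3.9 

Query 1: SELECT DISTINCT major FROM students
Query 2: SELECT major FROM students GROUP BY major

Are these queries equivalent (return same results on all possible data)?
Yes, equivalent

Both queries return: [('CS',), ('Economics',)]

Reason: Both get unique majors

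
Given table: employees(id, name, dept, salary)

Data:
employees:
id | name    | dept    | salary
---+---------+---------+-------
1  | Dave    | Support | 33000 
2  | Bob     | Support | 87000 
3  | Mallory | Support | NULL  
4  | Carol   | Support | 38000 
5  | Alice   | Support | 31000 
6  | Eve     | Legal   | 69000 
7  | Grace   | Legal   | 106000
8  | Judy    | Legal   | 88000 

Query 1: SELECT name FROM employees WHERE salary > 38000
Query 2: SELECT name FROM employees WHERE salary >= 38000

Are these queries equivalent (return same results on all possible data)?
No, not equivalent

Query 1 returns: [('Bob',), ('Eve',), ('Grace',), ('Judy',)]
Query 2 returns: [('Bob',), ('Carol',), ('Eve',), ('Grace',), ('Judy',)]

Reason: > vs >= gives different results when salary = 38000 exists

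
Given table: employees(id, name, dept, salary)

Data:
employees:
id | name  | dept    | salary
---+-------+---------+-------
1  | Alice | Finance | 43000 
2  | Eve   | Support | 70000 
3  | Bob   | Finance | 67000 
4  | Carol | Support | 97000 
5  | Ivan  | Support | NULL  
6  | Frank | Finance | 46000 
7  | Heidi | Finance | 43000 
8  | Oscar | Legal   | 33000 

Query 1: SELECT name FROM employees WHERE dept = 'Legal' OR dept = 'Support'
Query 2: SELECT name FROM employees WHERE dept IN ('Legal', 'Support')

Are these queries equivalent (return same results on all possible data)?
Yes, equivalent

Both queries return: [('Carol',), ('Eve',), ('Ivan',), ('Oscar',)]

Reason: OR vs IN are equivalent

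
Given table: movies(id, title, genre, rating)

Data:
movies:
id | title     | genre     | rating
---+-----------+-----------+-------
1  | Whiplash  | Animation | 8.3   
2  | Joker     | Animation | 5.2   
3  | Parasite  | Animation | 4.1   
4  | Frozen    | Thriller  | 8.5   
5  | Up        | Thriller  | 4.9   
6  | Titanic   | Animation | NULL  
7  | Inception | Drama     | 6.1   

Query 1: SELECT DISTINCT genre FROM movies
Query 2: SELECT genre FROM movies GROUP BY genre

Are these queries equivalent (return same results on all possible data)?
Yes, equivalent

Both queries return: [('Animation',), ('Drama',), ('Thriller',)]

Reason: Both get unique genres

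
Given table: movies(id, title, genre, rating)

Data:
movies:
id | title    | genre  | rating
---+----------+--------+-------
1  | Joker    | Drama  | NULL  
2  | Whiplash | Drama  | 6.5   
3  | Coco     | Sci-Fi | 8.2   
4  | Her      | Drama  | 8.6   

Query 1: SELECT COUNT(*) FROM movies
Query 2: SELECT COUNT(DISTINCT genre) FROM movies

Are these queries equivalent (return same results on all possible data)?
No, not equivalent

Query 1 returns: [(4,)]
Query 2 returns: [(2,)]

Reason: COUNT(*) counts rows, COUNT(DISTINCT genre) counts unique genres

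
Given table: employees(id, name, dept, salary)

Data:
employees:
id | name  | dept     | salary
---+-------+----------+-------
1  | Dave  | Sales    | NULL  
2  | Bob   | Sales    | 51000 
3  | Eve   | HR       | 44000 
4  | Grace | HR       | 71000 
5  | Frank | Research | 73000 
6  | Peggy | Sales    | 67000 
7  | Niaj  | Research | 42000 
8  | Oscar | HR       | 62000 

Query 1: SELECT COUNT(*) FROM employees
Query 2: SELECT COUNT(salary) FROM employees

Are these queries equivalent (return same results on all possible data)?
No, not equivalent

Query 1 returns: [(8,)]
Query 2 returns: [(7,)]

Reason: COUNT(*) includes NULLs, COUNT(column) excludes them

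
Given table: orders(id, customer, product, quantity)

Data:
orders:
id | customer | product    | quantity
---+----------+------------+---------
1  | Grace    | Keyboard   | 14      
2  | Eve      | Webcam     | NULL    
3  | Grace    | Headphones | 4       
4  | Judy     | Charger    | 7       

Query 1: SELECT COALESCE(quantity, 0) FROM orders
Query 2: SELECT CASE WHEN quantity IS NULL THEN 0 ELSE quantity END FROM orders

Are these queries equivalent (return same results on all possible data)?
Yes, equivalent

Both queries return: [(0,), (4,), (7,), (14,)]

Reason: COALESCE vs CASE for NULL handling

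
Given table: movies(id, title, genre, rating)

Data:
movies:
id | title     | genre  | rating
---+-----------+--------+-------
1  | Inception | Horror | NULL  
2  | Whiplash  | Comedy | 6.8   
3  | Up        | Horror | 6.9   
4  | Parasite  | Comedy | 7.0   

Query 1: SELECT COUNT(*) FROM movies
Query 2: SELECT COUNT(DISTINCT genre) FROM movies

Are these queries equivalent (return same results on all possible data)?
No, not equivalent

Query 1 returns: [(4,)]
Query 2 returns: [(2,)]

Reason: COUNT(*) counts rows, COUNT(DISTINCT genre) counts unique genres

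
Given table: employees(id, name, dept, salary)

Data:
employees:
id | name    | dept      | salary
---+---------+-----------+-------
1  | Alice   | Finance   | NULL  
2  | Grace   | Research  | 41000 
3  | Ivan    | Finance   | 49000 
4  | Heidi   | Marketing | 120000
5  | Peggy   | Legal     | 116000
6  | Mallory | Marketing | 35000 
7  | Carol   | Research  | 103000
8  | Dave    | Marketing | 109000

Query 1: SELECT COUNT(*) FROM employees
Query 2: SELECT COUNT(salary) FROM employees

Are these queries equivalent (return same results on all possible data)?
No, not equivalent

Query 1 returns: [(8,)]
Query 2 returns: [(7,)]

Reason: COUNT(*) includes NULLs, COUNT(column) excludes them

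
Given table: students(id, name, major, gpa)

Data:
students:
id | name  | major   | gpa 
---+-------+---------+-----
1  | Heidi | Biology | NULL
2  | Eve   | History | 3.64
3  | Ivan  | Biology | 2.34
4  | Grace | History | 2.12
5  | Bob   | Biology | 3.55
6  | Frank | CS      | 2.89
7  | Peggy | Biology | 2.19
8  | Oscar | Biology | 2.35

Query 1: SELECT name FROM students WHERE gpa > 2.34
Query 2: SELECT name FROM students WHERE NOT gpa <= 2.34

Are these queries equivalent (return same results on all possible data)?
Yes, equivalent

Both queries return: [('Bob',), ('Eve',), ('Frank',), ('Oscar',)]

Reason: Both filter gpa > 2.34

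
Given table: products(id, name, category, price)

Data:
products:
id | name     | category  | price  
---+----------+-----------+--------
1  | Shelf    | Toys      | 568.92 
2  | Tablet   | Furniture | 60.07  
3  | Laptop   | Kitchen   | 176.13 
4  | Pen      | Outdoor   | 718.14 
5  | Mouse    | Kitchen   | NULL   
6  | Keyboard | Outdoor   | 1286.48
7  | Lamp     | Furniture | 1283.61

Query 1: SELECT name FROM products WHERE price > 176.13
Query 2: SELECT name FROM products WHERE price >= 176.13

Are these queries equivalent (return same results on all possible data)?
No, not equivalent

Query 1 returns: [('Shelf',), ('Pen',), ('Keyboard',), ('Lamp',)]
Query 2 returns: [('Shelf',), ('Laptop',), ('Pen',), ('Keyboard',), ('Lamp',)]

Reason: > vs >= gives different results when price = 176.13 exists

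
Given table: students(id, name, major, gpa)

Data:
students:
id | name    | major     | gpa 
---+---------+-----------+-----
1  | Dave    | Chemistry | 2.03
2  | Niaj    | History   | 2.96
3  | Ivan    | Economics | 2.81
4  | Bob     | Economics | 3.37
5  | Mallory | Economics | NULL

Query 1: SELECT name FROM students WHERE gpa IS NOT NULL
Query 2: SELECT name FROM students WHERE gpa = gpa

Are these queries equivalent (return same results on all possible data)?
Yes, equivalent

Both queries return: [('Bob',), ('Dave',), ('Ivan',), ('Niaj',)]

Reason: IS NOT NULL vs self-equality (both exclude NULLs)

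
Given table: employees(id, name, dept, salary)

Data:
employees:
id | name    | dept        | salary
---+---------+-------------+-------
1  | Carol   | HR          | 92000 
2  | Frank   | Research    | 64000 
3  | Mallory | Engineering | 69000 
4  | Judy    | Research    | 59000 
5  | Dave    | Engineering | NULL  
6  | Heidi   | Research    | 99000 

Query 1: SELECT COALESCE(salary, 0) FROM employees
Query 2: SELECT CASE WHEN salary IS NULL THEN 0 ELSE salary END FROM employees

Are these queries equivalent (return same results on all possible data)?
Yes, equivalent

Both queries return: [(0,), (59000,), (64000,), (69000,), (92000,), (99000,)]

Reason: COALESCE vs CASE for NULL handling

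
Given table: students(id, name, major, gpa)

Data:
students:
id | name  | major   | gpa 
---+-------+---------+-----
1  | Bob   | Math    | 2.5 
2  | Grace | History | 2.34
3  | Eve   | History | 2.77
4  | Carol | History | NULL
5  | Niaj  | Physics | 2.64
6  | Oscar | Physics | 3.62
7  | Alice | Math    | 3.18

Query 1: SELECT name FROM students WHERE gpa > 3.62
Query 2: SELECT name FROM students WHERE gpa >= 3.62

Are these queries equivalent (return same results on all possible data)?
No, not equivalent

Query 1 returns: []
Query 2 returns: [('Oscar',)]

Reason: > vs >= gives different results when gpa = 3.62 exists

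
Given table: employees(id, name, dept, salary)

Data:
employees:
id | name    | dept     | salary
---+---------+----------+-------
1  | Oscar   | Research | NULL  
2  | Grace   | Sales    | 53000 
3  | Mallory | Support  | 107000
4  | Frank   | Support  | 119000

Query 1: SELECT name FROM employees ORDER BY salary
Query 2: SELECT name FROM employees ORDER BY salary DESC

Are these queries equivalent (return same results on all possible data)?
No, not equivalent

Query 1 returns: [('Oscar',), ('Grace',), ('Mallory',), ('Frank',)]
Query 2 returns: [('Frank',), ('Mallory',), ('Grace',), ('Oscar',)]

Reason: ASC vs DESC gives opposite ordering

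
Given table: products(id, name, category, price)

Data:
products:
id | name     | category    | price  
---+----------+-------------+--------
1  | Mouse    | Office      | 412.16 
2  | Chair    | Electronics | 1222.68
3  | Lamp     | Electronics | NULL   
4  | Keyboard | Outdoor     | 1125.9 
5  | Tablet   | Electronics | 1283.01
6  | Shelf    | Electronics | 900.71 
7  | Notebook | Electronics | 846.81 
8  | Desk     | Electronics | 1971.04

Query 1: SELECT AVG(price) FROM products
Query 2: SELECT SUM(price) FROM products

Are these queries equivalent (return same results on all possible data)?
No, not equivalent

Query 1 returns: [(1108.9014285714286,)]
Query 2 returns: [(7762.31,)]

Reason: AVG vs SUM give different aggregate values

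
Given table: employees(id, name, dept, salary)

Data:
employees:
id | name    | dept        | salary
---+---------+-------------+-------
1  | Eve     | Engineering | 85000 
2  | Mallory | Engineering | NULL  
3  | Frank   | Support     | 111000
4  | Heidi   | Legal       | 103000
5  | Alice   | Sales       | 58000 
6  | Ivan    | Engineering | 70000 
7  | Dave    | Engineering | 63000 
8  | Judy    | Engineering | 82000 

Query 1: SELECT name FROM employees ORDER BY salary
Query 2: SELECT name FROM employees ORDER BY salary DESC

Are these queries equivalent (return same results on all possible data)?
No, not equivalent

Query 1 returns: [('Mallory',), ('Alice',), ('Dave',), ('Ivan',), ('Judy',), ('Eve',), ('Heidi',), ('Frank',)]
Query 2 returns: [('Frank',), ('Heidi',), ('Eve',), ('Judy',), ('Ivan',), ('Dave',), ('Alice',), ('Mallory',)]

Reason: ASC vs DESC gives opposite ordering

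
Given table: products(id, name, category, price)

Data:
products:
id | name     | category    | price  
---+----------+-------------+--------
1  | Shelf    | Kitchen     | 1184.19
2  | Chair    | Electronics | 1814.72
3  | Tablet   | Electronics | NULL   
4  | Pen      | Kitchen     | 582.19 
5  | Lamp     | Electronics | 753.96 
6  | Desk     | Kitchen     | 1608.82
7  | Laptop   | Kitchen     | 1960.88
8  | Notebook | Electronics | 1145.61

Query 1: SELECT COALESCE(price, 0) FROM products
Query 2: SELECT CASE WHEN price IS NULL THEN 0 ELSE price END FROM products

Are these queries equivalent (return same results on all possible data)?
Yes, equivalent

Both queries return: [(0,), (582.19,), (753.96,), (1145.61,), (1184.19,), (1608.82,), (1814.72,), (1960.88,)]

Reason: COALESCE vs CASE for NULL handling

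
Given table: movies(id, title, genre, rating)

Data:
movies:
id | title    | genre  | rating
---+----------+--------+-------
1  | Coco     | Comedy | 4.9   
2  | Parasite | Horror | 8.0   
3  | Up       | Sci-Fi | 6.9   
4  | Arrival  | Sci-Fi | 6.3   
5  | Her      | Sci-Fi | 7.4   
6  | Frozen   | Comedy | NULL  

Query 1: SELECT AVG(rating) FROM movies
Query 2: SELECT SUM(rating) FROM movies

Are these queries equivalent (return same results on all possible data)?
No, not equivalent

Query 1 returns: [(6.7,)]
Query 2 returns: [(33.5,)]

Reason: AVG vs SUM give different aggregate values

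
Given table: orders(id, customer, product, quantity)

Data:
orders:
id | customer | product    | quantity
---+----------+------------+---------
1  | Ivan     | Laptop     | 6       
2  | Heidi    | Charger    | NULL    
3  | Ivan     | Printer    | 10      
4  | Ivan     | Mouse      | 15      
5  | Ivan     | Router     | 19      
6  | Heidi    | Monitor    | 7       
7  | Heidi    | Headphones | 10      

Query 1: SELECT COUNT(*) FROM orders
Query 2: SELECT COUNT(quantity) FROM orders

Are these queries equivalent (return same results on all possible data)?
No, not equivalent

Query 1 returns: [(7,)]
Query 2 returns: [(6,)]

Reason: COUNT(*) includes NULLs, COUNT(column) excludes them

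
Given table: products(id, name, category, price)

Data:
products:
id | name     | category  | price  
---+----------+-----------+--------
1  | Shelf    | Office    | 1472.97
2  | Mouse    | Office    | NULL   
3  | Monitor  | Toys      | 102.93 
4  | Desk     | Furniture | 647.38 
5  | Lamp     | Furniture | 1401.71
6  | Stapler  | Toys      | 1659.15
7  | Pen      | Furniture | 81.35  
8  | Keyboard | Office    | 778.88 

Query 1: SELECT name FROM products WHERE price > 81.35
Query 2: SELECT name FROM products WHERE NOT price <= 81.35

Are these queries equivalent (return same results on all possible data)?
Yes, equivalent

Both queries return: [('Desk',), ('Keyboard',), ('Lamp',), ('Monitor',), ('Shelf',), ('Stapler',)]

Reason: Both filter price > 81.35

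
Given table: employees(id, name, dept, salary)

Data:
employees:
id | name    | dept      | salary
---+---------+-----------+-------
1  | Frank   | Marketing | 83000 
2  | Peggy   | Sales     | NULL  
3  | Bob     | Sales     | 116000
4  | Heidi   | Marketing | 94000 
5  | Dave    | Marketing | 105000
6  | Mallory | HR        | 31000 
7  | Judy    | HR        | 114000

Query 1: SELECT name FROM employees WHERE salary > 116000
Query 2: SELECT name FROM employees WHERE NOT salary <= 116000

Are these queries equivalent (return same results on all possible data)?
Yes, equivalent

Both queries return: []

Reason: Both filter salary > 116000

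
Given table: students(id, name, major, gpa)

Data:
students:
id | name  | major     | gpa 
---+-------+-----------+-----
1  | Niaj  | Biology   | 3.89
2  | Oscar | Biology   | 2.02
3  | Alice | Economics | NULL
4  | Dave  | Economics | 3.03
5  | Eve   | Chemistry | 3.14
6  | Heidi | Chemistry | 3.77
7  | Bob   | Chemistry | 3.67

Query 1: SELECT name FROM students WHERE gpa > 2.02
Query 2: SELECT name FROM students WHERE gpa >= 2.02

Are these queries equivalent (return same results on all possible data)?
No, not equivalent

Query 1 returns: [('Niaj',), ('Dave',), ('Eve',), ('Heidi',), ('Bob',)]
Query 2 returns: [('Niaj',), ('Oscar',), ('Dave',), ('Eve',), ('Heidi',), ('Bob',)]

Reason: > vs >= gives different results when gpa = 2.02 exists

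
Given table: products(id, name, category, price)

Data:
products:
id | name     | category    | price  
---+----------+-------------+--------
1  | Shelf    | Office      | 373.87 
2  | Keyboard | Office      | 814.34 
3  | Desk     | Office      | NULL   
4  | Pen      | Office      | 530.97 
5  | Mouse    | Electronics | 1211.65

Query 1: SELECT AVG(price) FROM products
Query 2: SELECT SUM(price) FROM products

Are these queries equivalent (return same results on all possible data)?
No, not equivalent

Query 1 returns: [(732.7075,)]
Query 2 returns: [(2930.83,)]

Reason: AVG vs SUM give different aggregate values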